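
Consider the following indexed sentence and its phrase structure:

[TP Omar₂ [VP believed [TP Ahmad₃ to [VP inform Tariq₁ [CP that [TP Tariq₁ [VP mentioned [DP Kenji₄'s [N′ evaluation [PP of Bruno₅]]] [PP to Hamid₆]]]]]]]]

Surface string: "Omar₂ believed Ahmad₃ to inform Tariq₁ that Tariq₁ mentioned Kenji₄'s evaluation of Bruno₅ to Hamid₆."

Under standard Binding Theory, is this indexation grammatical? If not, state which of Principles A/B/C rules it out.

The two coindexed NPs are *Tariq₁* (the lower occurrence) and *Tariq₁* (the higher occurrence).
*Tariq₁* (the lower occurrence) is an R-expression. Principle C requires it to be free everywhere.
*Tariq₁* (the higher occurrence) c-commands it and carries the same index.
The R-expression is bound → Principle C violation.

Principle C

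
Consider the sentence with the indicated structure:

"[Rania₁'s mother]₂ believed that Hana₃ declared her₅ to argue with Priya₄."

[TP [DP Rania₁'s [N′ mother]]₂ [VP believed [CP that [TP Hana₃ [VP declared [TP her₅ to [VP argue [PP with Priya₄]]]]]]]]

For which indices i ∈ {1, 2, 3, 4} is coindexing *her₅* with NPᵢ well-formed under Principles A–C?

{1, 2}

*her* is a pronoun, so Principle B applies: it must be free in its binding domain.
Binding domain of *her₅*: the embedded TP, whose subject is Hana₃.
*Rania₁* and the pronoun do not c-command one another → neither Principle B nor Principle C is at stake; coindexation permitted.
*[Rania₁'s mother]₂* c-commands the pronoun but from outside its binding domain, and is not c-commanded by it → coindexation permitted.
*Hana₃* c-commands the pronoun within its binding domain → coindexation would violate Principle B.
*Priya₄*: the pronoun c-commands this R-expression → coindexation would violate Principle C on *Priya₄*.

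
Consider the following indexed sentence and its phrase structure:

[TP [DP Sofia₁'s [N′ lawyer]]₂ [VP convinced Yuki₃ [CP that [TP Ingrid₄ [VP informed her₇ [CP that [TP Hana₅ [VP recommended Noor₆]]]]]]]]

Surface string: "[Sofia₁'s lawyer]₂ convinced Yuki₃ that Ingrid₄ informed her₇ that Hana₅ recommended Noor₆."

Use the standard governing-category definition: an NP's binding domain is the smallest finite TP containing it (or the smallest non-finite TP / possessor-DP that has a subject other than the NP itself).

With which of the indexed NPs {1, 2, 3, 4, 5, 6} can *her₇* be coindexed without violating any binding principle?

{1, 2, 3}

*her* is a pronoun, so Principle B applies: it must be free in its binding domain.
Binding domain of *her₇*: the embedded TP, whose subject is Ingrid₄.
*Sofia₁* and the pronoun do not c-command one another → neither Principle B nor Principle C is at stake; coindexation permitted.
*[Sofia₁'s lawyer]₂* c-commands the pronoun but from outside its binding domain, and is not c-commanded by it → coindexation permitted.
*Yuki₃* c-commands the pronoun but from outside its binding domain, and is not c-commanded by it → coindexation permitted.
*Ingrid₄* c-commands the pronoun within its binding domain → coindexation would violate Principle B.
*Hana₅*: the pronoun c-commands this R-expression → coindexation would violate Principle C on *Hana₅*.
*Noor₆*: the pronoun c-commands this R-expression → coindexation would violate Principle C on *Noor₆*.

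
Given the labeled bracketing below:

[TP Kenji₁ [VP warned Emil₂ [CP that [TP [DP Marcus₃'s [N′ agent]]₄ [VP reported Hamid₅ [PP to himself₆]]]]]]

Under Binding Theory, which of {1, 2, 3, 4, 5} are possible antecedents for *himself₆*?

{4, 5}

*himself* is an anaphor, so Principle A applies: it must be bound in its binding domain.
Binding domain of *himself₆*: the embedded TP, whose subject is [Marcus₃'s agent]₄.
*Kenji₁* c-commands the anaphor but is outside its binding domain → cannot satisfy Principle A.
*Emil₂* c-commands the anaphor but is outside its binding domain → cannot satisfy Principle A.
*Marcus₃* does not c-command the anaphor → cannot bind it.
*[Marcus₃'s agent]₄* c-commands the anaphor within its binding domain → licit binder.
*Hamid₅* c-commands the anaphor within its binding domain → licit binder.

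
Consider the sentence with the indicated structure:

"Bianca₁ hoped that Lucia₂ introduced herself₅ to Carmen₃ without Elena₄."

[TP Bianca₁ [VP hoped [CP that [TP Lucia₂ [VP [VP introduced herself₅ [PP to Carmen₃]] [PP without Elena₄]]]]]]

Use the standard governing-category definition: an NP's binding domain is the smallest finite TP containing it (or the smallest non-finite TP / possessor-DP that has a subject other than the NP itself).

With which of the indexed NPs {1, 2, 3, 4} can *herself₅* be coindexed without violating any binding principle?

{2}

*herself* is an anaphor, so Principle A applies: it must be bound in its binding domain.
Binding domain of *herself₅*: the embedded TP, whose subject is Lucia₂.
*Bianca₁* c-commands the anaphor but is outside its binding domain → cannot satisfy Principle A.
*Lucia₂* c-commands the anaphor within its binding domain → licit binder.
*Carmen₃* does not c-command the anaphor → cannot bind it.
*Elena₄* does not c-command the anaphor → cannot bind it.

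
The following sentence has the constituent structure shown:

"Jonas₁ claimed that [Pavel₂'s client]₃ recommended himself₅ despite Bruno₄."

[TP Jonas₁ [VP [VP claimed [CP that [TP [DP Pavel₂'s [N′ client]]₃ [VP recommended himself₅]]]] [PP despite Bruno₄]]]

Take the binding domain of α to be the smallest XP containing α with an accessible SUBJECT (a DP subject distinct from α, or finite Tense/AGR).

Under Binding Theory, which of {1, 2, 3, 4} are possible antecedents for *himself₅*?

*himself* is an anaphor, so Principle A applies: it must be bound in its binding domain.
Binding domain of *himself₅*: the embedded TP, whose subject is [Pavel₂'s client]₃.
*Jonas₁* c-commands the anaphor but is outside its binding domain → cannot satisfy Principle A.
*Pavel₂* does not c-command the anaphor → cannot bind it.
*[Pavel₂'s client]₃* c-commands the anaphor within its binding domain → licit binder.
*Bruno₄* does not c-command the anaphor → cannot bind it.

{3}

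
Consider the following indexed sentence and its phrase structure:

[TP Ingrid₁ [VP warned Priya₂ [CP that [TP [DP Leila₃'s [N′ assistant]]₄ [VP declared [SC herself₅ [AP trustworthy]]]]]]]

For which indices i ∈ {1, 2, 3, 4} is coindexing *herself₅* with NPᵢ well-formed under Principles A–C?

{4}

*herself* is an anaphor, so Principle A applies: it must be bound in its binding domain.
Binding domain of *herself₅*: the embedded TP, whose subject is [Leila₃'s assistant]₄.
*Ingrid₁* c-commands the anaphor but is outside its binding domain → cannot satisfy Principle A.
*Priya₂* c-commands the anaphor but is outside its binding domain → cannot satisfy Principle A.
*Leila₃* does not c-command the anaphor → cannot bind it.
*[Leila₃'s assistant]₄* c-commands the anaphor within its binding domain → licit binder.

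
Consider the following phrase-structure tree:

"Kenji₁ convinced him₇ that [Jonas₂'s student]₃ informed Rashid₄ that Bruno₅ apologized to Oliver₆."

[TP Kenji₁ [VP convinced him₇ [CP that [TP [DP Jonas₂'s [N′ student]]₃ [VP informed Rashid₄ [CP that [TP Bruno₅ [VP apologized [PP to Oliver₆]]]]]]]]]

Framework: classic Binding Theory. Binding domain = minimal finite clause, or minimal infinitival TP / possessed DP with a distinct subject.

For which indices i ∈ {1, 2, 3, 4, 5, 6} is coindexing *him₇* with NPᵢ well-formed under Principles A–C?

none

*him* is a pronoun, so Principle B applies: it must be free in its binding domain.
Binding domain of *him₇*: the matrix TP, whose subject is Kenji₁.
*Kenji₁* c-commands the pronoun within its binding domain → coindexation would violate Principle B.
*Jonas₂*: the pronoun c-commands this R-expression → coindexation would violate Principle C on *Jonas₂*.
*[Jonas₂'s student]₃*: the pronoun c-commands this R-expression → coindexation would violate Principle C on *[Jonas₂'s student]₃*.
*Rashid₄*: the pronoun c-commands this R-expression → coindexation would violate Principle C on *Rashid₄*.
*Bruno₅*: the pronoun c-commands this R-expression → coindexation would violate Principle C on *Bruno₅*.
*Oliver₆*: the pronoun c-commands this R-expression → coindexation would violate Principle C on *Oliver₆*.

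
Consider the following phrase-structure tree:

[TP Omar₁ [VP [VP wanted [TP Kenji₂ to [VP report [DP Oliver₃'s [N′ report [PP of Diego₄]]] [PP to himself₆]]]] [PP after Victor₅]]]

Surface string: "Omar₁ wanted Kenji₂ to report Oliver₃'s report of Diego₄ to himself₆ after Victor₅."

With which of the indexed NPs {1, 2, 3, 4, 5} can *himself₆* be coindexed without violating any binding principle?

{2}

*himself* is an anaphor, so Principle A applies: it must be bound in its binding domain.
Binding domain of *himself₆*: the embedded TP, whose subject is Kenji₂.
*Omar₁* c-commands the anaphor but is outside its binding domain → cannot satisfy Principle A.
*Kenji₂* c-commands the anaphor within its binding domain → licit binder.
*Oliver₃* does not c-command the anaphor → cannot bind it.
*Diego₄* does not c-command the anaphor → cannot bind it.
*Victor₅* does not c-command the anaphor → cannot bind it.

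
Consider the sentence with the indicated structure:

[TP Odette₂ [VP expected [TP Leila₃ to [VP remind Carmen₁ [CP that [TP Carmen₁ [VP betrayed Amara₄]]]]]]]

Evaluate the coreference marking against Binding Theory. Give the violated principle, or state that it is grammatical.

Principle C

The two coindexed NPs are *Carmen₁* (the lower occurrence) and *Carmen₁* (the higher occurrence).
*Carmen₁* (the lower occurrence) is an R-expression. Principle C requires it to be free everywhere.
*Carmen₁* (the higher occurrence) c-commands it and carries the same index.
The R-expression is bound → Principle C violation.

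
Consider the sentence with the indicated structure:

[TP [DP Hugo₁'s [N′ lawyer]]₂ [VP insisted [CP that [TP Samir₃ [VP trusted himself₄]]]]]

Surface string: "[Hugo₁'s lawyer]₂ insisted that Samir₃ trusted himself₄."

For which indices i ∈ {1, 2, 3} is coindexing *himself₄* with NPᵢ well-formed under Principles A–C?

{3}

*himself* is an anaphor, so Principle A applies: it must be bound in its binding domain.
Binding domain of *himself₄*: the embedded TP, whose subject is Samir₃.
*Hugo₁* does not c-command the anaphor → cannot bind it.
*[Hugo₁'s lawyer]₂* c-commands the anaphor but is outside its binding domain → cannot satisfy Principle A.
*Samir₃* c-commands the anaphor within its binding domain → licit binder.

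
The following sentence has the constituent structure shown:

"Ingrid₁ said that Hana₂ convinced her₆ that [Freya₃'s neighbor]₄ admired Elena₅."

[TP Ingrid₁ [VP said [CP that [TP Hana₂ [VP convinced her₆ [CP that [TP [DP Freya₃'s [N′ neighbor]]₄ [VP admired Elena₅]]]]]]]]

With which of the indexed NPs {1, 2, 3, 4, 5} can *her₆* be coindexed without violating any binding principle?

*her* is a pronoun, so Principle B applies: it must be free in its binding domain.
Binding domain of *her₆*: the embedded TP, whose subject is Hana₂.
*Ingrid₁* c-commands the pronoun but from outside its binding domain, and is not c-commanded by it → coindexation permitted.
*Hana₂* c-commands the pronoun within its binding domain → coindexation would violate Principle B.
*Freya₃*: the pronoun c-commands this R-expression → coindexation would violate Principle C on *Freya₃*.
*[Freya₃'s neighbor]₄*: the pronoun c-commands this R-expression → coindexation would violate Principle C on *[Freya₃'s neighbor]₄*.
*Elena₅*: the pronoun c-commands this R-expression → coindexation would violate Principle C on *Elena₅*.

{1}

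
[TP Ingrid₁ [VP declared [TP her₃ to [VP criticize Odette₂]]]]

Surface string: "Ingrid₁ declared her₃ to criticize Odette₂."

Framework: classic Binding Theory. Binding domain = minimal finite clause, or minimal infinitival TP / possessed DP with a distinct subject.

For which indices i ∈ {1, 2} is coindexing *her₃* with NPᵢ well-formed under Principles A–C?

none

*her* is a pronoun, so Principle B applies: it must be free in its binding domain.
Binding domain of *her₃*: the matrix TP, whose subject is Ingrid₁.
*Ingrid₁* c-commands the pronoun within its binding domain → coindexation would violate Principle B.
*Odette₂*: the pronoun c-commands this R-expression → coindexation would violate Principle C on *Odette₂*.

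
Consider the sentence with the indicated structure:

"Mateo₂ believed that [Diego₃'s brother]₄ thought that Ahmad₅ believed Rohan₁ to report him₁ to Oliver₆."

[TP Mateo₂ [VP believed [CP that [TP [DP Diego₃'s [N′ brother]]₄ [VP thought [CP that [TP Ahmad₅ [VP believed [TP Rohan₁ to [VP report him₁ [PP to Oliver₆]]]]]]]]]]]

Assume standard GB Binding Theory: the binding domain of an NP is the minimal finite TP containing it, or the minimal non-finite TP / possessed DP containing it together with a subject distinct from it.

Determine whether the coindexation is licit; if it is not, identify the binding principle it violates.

Principle B

The two coindexed NPs are *Rohan₁* and *him₁*.
*him₁* is a pronoun. Its binding domain is the embedded TP, whose subject is Rohan₁.
*Rohan₁* c-commands it within that domain and carries the same index.
The pronoun is locally bound → Principle B violation.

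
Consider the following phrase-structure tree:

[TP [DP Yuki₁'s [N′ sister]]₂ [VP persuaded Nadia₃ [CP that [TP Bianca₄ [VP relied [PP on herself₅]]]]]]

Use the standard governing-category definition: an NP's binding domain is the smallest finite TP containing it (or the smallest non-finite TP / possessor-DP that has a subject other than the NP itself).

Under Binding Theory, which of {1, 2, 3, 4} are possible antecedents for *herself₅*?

{4}

*herself* is an anaphor, so Principle A applies: it must be bound in its binding domain.
Binding domain of *herself₅*: the embedded TP, whose subject is Bianca₄.
*Yuki₁* does not c-command the anaphor → cannot bind it.
*[Yuki₁'s sister]₂* c-commands the anaphor but is outside its binding domain → cannot satisfy Principle A.
*Nadia₃* c-commands the anaphor but is outside its binding domain → cannot satisfy Principle A.
*Bianca₄* c-commands the anaphor within its binding domain → licit binder.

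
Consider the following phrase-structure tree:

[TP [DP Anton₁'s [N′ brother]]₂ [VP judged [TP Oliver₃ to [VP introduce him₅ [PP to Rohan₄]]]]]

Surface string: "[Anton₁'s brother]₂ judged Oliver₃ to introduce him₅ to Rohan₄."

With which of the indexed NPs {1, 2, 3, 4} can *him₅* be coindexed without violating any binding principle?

*him* is a pronoun, so Principle B applies: it must be free in its binding domain.
Binding domain of *him₅*: the embedded TP, whose subject is Oliver₃.
*Anton₁* and the pronoun do not c-command one another → neither Principle B nor Principle C is at stake; coindexation permitted.
*[Anton₁'s brother]₂* c-commands the pronoun but from outside its binding domain, and is not c-commanded by it → coindexation permitted.
*Oliver₃* c-commands the pronoun within its binding domain → coindexation would violate Principle B.
*Rohan₄*: the pronoun c-commands this R-expression → coindexation would violate Principle C on *Rohan₄*.

{1, 2}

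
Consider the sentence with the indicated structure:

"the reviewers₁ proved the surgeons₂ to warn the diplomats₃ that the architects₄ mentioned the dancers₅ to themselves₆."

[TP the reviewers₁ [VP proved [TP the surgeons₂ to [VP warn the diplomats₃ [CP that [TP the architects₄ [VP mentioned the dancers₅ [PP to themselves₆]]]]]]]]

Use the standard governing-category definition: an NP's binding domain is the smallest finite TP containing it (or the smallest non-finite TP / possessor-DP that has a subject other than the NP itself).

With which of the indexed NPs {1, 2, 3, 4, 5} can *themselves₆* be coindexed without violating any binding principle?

*themselves* is an anaphor, so Principle A applies: it must be bound in its binding domain.
Binding domain of *themselves₆*: the embedded TP, whose subject is the architects₄.
*the reviewers₁* c-commands the anaphor but is outside its binding domain → cannot satisfy Principle A.
*the surgeons₂* c-commands the anaphor but is outside its binding domain → cannot satisfy Principle A.
*the diplomats₃* c-commands the anaphor but is outside its binding domain → cannot satisfy Principle A.
*the architects₄* c-commands the anaphor within its binding domain → licit binder.
*the dancers₅* c-commands the anaphor within its binding domain → licit binder.

{4, 5}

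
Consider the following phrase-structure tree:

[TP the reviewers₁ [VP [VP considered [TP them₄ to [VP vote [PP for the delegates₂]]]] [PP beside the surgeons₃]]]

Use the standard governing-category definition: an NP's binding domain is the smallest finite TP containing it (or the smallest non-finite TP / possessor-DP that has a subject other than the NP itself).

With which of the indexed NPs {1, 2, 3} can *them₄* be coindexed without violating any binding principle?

{3}

*them* is a pronoun, so Principle B applies: it must be free in its binding domain.
Binding domain of *them₄*: the matrix TP, whose subject is the reviewers₁.
*the reviewers₁* c-commands the pronoun within its binding domain → coindexation would violate Principle B.
*the delegates₂*: the pronoun c-commands this R-expression → coindexation would violate Principle C on *the delegates₂*.
*the surgeons₃* and the pronoun do not c-command one another → neither Principle B nor Principle C is at stake; coindexation permitted.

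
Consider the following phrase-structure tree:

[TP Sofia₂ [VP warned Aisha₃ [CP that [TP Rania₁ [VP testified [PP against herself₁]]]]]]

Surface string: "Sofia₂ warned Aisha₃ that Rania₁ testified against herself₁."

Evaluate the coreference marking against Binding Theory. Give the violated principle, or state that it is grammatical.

The two coindexed NPs are *Rania₁* and *herself₁*.
*herself₁* is an anaphor; its binding domain is the embedded TP, whose subject is Rania₁. *Rania₁* c-commands it within that domain and shares its index, so Principle A is satisfied.
*Rania₁* is an R-expression; *herself₁* does not c-command it, and no other NP shares its index, so Principle C is satisfied.
All principles are respected.

grammatical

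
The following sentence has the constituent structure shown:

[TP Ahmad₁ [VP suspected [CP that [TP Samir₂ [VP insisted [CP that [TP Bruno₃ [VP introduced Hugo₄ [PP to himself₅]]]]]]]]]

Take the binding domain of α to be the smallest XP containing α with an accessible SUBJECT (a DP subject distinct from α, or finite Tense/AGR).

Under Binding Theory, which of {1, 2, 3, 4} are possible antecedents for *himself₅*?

{3, 4}

*himself* is an anaphor, so Principle A applies: it must be bound in its binding domain.
Binding domain of *himself₅*: the embedded TP, whose subject is Bruno₃.
*Ahmad₁* c-commands the anaphor but is outside its binding domain → cannot satisfy Principle A.
*Samir₂* c-commands the anaphor but is outside its binding domain → cannot satisfy Principle A.
*Bruno₃* c-commands the anaphor within its binding domain → licit binder.
*Hugo₄* c-commands the anaphor within its binding domain → licit binder.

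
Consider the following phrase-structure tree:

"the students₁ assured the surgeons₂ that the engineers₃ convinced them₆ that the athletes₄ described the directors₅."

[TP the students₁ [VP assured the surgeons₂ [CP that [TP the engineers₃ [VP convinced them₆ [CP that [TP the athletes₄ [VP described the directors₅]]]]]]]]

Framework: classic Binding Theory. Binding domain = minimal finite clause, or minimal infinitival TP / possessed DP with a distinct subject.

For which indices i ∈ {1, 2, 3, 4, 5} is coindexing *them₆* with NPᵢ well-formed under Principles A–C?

*them* is a pronoun, so Principle B applies: it must be free in its binding domain.
Binding domain of *them₆*: the embedded TP, whose subject is the engineers₃.
*the students₁* c-commands the pronoun but from outside its binding domain, and is not c-commanded by it → coindexation permitted.
*the surgeons₂* c-commands the pronoun but from outside its binding domain, and is not c-commanded by it → coindexation permitted.
*the engineers₃* c-commands the pronoun within its binding domain → coindexation would violate Principle B.
*the athletes₄*: the pronoun c-commands this R-expression → coindexation would violate Principle C on *the athletes₄*.
*the directors₅*: the pronoun c-commands this R-expression → coindexation would violate Principle C on *the directors₅*.

{1, 2}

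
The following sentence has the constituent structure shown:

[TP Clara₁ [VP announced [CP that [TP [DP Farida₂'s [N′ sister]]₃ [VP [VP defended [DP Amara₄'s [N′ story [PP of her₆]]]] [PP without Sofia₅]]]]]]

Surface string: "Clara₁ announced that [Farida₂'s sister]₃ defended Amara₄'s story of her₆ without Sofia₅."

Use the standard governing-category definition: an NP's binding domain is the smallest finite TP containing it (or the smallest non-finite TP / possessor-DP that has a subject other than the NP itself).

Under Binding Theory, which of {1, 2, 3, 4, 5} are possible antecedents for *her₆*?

{1, 2, 3, 5}

*her* is a pronoun, so Principle B applies: it must be free in its binding domain.
Binding domain of *her₆*: the possessed DP, whose subject is Amara₄.
*Clara₁* c-commands the pronoun but from outside its binding domain, and is not c-commanded by it → coindexation permitted.
*Farida₂* and the pronoun do not c-command one another → neither Principle B nor Principle C is at stake; coindexation permitted.
*[Farida₂'s sister]₃* c-commands the pronoun but from outside its binding domain, and is not c-commanded by it → coindexation permitted.
*Amara₄* c-commands the pronoun within its binding domain → coindexation would violate Principle B.
*Sofia₅* and the pronoun do not c-command one another → neither Principle B nor Principle C is at stake; coindexation permitted.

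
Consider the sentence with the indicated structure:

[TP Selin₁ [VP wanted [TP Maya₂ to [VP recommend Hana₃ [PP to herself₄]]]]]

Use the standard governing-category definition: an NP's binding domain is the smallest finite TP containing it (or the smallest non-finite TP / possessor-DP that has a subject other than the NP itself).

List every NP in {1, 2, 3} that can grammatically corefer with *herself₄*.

{2, 3}

*herself* is an anaphor, so Principle A applies: it must be bound in its binding domain.
Binding domain of *herself₄*: the embedded TP, whose subject is Maya₂.
*Selin₁* c-commands the anaphor but is outside its binding domain → cannot satisfy Principle A.
*Maya₂* c-commands the anaphor within its binding domain → licit binder.
*Hana₃* c-commands the anaphor within its binding domain → licit binder.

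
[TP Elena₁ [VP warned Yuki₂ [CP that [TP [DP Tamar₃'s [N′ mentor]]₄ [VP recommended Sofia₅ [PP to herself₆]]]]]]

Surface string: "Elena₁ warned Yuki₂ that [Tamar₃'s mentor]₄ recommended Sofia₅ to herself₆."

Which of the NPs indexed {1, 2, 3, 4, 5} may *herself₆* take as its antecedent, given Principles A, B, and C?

*herself* is an anaphor, so Principle A applies: it must be bound in its binding domain.
Binding domain of *herself₆*: the embedded TP, whose subject is [Tamar₃'s mentor]₄.
*Elena₁* c-commands the anaphor but is outside its binding domain → cannot satisfy Principle A.
*Yuki₂* c-commands the anaphor but is outside its binding domain → cannot satisfy Principle A.
*Tamar₃* does not c-command the anaphor → cannot bind it.
*[Tamar₃'s mentor]₄* c-commands the anaphor within its binding domain → licit binder.
*Sofia₅* c-commands the anaphor within its binding domain → licit binder.

{4, 5}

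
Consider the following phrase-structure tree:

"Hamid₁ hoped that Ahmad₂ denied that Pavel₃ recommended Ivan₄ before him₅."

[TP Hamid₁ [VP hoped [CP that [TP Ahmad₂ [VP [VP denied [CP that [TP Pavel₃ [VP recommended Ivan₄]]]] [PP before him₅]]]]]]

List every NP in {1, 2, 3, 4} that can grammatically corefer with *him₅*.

{1, 3, 4}

*him* is a pronoun, so Principle B applies: it must be free in its binding domain.
Binding domain of *him₅*: the embedded TP, whose subject is Ahmad₂.
*Hamid₁* c-commands the pronoun but from outside its binding domain, and is not c-commanded by it → coindexation permitted.
*Ahmad₂* c-commands the pronoun within its binding domain → coindexation would violate Principle B.
*Pavel₃* and the pronoun do not c-command one another → neither Principle B nor Principle C is at stake; coindexation permitted.
*Ivan₄* and the pronoun do not c-command one another → neither Principle B nor Principle C is at stake; coindexation permitted.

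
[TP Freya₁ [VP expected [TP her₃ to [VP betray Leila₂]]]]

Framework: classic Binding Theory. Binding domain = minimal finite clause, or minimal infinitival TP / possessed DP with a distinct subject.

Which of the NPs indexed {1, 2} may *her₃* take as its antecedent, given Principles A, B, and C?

none

*her* is a pronoun, so Principle B applies: it must be free in its binding domain.
Binding domain of *her₃*: the matrix TP, whose subject is Freya₁.
*Freya₁* c-commands the pronoun within its binding domain → coindexation would violate Principle B.
*Leila₂*: the pronoun c-commands this R-expression → coindexation would violate Principle C on *Leila₂*.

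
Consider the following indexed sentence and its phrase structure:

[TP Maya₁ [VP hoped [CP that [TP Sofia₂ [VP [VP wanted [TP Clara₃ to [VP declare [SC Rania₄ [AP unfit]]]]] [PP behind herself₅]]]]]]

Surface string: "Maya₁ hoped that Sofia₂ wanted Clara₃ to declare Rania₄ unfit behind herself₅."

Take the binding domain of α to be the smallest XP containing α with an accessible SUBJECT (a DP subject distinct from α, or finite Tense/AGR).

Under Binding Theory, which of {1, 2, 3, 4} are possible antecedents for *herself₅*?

*herself* is an anaphor, so Principle A applies: it must be bound in its binding domain.
Binding domain of *herself₅*: the embedded TP, whose subject is Sofia₂.
*Maya₁* c-commands the anaphor but is outside its binding domain → cannot satisfy Principle A.
*Sofia₂* c-commands the anaphor within its binding domain → licit binder.
*Clara₃* does not c-command the anaphor → cannot bind it.
*Rania₄* does not c-command the anaphor → cannot bind it.

{2}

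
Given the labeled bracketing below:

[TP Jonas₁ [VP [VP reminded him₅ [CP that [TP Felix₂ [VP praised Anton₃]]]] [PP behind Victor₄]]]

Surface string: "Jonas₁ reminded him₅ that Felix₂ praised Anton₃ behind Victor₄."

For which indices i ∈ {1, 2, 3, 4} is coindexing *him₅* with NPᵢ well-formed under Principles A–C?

{4}

*him* is a pronoun, so Principle B applies: it must be free in its binding domain.
Binding domain of *him₅*: the matrix TP, whose subject is Jonas₁.
*Jonas₁* c-commands the pronoun within its binding domain → coindexation would violate Principle B.
*Felix₂*: the pronoun c-commands this R-expression → coindexation would violate Principle C on *Felix₂*.
*Anton₃*: the pronoun c-commands this R-expression → coindexation would violate Principle C on *Anton₃*.
*Victor₄* and the pronoun do not c-command one another → neither Principle B nor Principle C is at stake; coindexation permitted.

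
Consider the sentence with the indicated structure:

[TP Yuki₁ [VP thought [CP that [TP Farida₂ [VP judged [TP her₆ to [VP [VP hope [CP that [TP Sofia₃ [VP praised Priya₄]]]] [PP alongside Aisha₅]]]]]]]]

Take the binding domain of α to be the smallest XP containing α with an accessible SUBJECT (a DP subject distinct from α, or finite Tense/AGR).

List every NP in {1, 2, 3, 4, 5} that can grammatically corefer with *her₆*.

{1}

*her* is a pronoun, so Principle B applies: it must be free in its binding domain.
Binding domain of *her₆*: the embedded TP, whose subject is Farida₂.
*Yuki₁* c-commands the pronoun but from outside its binding domain, and is not c-commanded by it → coindexation permitted.
*Farida₂* c-commands the pronoun within its binding domain → coindexation would violate Principle B.
*Sofia₃*: the pronoun c-commands this R-expression → coindexation would violate Principle C on *Sofia₃*.
*Priya₄*: the pronoun c-commands this R-expression → coindexation would violate Principle C on *Priya₄*.
*Aisha₅*: the pronoun c-commands this R-expression → coindexation would violate Principle C on *Aisha₅*.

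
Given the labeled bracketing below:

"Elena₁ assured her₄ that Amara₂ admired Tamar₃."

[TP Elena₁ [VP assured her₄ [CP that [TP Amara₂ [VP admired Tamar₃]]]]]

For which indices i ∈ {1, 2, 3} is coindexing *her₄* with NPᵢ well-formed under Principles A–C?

*her* is a pronoun, so Principle B applies: it must be free in its binding domain.
Binding domain of *her₄*: the matrix TP, whose subject is Elena₁.
*Elena₁* c-commands the pronoun within its binding domain → coindexation would violate Principle B.
*Amara₂*: the pronoun c-commands this R-expression → coindexation would violate Principle C on *Amara₂*.
*Tamar₃*: the pronoun c-commands this R-expression → coindexation would violate Principle C on *Tamar₃*.

none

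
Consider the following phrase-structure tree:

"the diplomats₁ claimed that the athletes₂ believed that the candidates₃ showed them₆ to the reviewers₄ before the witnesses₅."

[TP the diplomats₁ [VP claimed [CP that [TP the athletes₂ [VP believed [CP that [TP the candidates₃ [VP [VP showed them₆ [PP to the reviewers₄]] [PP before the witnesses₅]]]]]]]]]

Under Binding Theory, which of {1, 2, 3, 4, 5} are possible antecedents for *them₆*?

{1, 2, 5}

*them* is a pronoun, so Principle B applies: it must be free in its binding domain.
Binding domain of *them₆*: the embedded TP, whose subject is the candidates₃.
*the diplomats₁* c-commands the pronoun but from outside its binding domain, and is not c-commanded by it → coindexation permitted.
*the athletes₂* c-commands the pronoun but from outside its binding domain, and is not c-commanded by it → coindexation permitted.
*the candidates₃* c-commands the pronoun within its binding domain → coindexation would violate Principle B.
*the reviewers₄*: the pronoun c-commands this R-expression → coindexation would violate Principle C on *the reviewers₄*.
*the witnesses₅* and the pronoun do not c-command one another → neither Principle B nor Principle C is at stake; coindexation permitted.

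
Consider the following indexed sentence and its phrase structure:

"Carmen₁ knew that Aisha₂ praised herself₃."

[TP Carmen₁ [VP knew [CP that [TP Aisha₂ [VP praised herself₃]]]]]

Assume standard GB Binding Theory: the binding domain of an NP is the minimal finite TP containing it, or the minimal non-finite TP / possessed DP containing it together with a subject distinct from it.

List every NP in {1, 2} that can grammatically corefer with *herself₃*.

{2}

*herself* is an anaphor, so Principle A applies: it must be bound in its binding domain.
Binding domain of *herself₃*: the embedded TP, whose subject is Aisha₂.
*Carmen₁* c-commands the anaphor but is outside its binding domain → cannot satisfy Principle A.
*Aisha₂* c-commands the anaphor within its binding domain → licit binder.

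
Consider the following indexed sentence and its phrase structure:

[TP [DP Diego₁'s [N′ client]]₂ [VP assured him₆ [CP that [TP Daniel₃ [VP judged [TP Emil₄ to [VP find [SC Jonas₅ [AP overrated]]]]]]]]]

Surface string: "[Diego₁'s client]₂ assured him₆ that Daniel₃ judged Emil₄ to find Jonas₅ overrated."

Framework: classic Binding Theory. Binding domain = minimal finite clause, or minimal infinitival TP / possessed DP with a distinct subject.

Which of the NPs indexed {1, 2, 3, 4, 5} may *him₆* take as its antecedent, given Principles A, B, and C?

*him* is a pronoun, so Principle B applies: it must be free in its binding domain.
Binding domain of *him₆*: the matrix TP, whose subject is [Diego₁'s client]₂.
*Diego₁* and the pronoun do not c-command one another → neither Principle B nor Principle C is at stake; coindexation permitted.
*[Diego₁'s client]₂* c-commands the pronoun within its binding domain → coindexation would violate Principle B.
*Daniel₃*: the pronoun c-commands this R-expression → coindexation would violate Principle C on *Daniel₃*.
*Emil₄*: the pronoun c-commands this R-expression → coindexation would violate Principle C on *Emil₄*.
*Jonas₅*: the pronoun c-commands this R-expression → coindexation would violate Principle C on *Jonas₅*.

{1}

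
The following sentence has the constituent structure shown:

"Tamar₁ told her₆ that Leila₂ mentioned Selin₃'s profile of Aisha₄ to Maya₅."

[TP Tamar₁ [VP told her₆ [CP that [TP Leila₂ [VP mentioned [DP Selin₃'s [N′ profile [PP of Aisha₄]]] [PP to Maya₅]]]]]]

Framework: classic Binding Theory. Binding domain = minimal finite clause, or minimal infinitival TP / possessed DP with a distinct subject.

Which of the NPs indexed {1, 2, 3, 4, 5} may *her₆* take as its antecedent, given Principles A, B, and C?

*her* is a pronoun, so Principle B applies: it must be free in its binding domain.
Binding domain of *her₆*: the matrix TP, whose subject is Tamar₁.
*Tamar₁* c-commands the pronoun within its binding domain → coindexation would violate Principle B.
*Leila₂*: the pronoun c-commands this R-expression → coindexation would violate Principle C on *Leila₂*.
*Selin₃*: the pronoun c-commands this R-expression → coindexation would violate Principle C on *Selin₃*.
*Aisha₄*: the pronoun c-commands this R-expression → coindexation would violate Principle C on *Aisha₄*.
*Maya₅*: the pronoun c-commands this R-expression → coindexation would violate Principle C on *Maya₅*.

none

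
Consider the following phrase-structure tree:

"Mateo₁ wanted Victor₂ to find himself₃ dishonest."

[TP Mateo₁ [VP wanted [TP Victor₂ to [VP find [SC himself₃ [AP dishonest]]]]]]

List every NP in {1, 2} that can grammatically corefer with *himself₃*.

*himself* is an anaphor, so Principle A applies: it must be bound in its binding domain.
Binding domain of *himself₃*: the embedded TP, whose subject is Victor₂.
*Mateo₁* c-commands the anaphor but is outside its binding domain → cannot satisfy Principle A.
*Victor₂* c-commands the anaphor within its binding domain → licit binder.

{2}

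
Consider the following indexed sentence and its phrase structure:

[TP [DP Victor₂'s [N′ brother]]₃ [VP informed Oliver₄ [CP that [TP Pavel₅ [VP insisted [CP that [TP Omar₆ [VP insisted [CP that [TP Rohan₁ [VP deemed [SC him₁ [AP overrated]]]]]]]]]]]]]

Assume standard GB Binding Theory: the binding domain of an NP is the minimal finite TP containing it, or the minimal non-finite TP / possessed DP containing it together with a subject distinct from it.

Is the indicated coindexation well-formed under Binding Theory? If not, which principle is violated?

Principle B

The two coindexed NPs are *Rohan₁* and *him₁*.
*him₁* is a pronoun. Its binding domain is the embedded TP, whose subject is Rohan₁.
*Rohan₁* c-commands it within that domain and carries the same index.
The pronoun is locally bound → Principle B violation.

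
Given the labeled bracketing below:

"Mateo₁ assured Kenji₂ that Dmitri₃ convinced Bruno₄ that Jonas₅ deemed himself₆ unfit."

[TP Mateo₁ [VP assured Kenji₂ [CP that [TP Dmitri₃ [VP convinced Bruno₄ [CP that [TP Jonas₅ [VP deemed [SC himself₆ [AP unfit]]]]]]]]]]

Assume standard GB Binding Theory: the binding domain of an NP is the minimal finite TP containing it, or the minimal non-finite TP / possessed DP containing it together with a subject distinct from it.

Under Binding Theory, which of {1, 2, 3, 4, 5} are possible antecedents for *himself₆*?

*himself* is an anaphor, so Principle A applies: it must be bound in its binding domain.
Binding domain of *himself₆*: the embedded TP, whose subject is Jonas₅.
*Mateo₁* c-commands the anaphor but is outside its binding domain → cannot satisfy Principle A.
*Kenji₂* c-commands the anaphor but is outside its binding domain → cannot satisfy Principle A.
*Dmitri₃* c-commands the anaphor but is outside its binding domain → cannot satisfy Principle A.
*Bruno₄* c-commands the anaphor but is outside its binding domain → cannot satisfy Principle A.
*Jonas₅* c-commands the anaphor within its binding domain → licit binder.

{5}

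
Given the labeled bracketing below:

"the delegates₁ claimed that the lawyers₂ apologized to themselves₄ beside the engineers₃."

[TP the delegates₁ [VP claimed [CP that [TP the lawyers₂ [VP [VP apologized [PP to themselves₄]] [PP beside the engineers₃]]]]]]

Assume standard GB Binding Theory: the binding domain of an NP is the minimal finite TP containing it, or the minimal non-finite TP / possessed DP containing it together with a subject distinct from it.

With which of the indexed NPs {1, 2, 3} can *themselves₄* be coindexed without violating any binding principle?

*themselves* is an anaphor, so Principle A applies: it must be bound in its binding domain.
Binding domain of *themselves₄*: the embedded TP, whose subject is the lawyers₂.
*the delegates₁* c-commands the anaphor but is outside its binding domain → cannot satisfy Principle A.
*the lawyers₂* c-commands the anaphor within its binding domain → licit binder.
*the engineers₃* does not c-command the anaphor → cannot bind it.

{2}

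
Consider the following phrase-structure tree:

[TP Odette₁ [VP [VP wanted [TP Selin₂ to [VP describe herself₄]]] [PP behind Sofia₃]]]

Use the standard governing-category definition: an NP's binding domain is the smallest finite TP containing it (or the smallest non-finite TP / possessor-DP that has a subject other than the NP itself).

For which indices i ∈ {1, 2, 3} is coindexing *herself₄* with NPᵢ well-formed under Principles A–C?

{2}

*herself* is an anaphor, so Principle A applies: it must be bound in its binding domain.
Binding domain of *herself₄*: the embedded TP, whose subject is Selin₂.
*Odette₁* c-commands the anaphor but is outside its binding domain → cannot satisfy Principle A.
*Selin₂* c-commands the anaphor within its binding domain → licit binder.
*Sofia₃* does not c-command the anaphor → cannot bind it.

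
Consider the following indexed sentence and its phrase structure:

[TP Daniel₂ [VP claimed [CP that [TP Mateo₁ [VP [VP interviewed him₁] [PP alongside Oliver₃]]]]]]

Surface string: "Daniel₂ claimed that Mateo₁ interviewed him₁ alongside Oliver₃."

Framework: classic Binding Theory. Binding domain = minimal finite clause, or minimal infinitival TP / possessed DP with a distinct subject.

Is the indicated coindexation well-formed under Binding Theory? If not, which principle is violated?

Principle B

The two coindexed NPs are *Mateo₁* and *him₁*.
*him₁* is a pronoun. Its binding domain is the embedded TP, whose subject is Mateo₁.
*Mateo₁* c-commands it within that domain and carries the same index.
The pronoun is locally bound → Principle B violation.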